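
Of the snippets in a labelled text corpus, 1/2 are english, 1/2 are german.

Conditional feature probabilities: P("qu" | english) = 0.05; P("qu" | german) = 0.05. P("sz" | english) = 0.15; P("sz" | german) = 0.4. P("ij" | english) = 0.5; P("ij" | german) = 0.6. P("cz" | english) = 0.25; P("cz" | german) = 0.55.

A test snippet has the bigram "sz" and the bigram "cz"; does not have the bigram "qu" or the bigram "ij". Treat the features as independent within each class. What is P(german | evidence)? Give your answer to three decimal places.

english: 0.5 × (1−0.05) × 0.15 × (1−0.5) × 0.25 = 0.00890625
german: 0.5 × (1−0.05) × 0.4 × (1−0.6) × 0.55 = 0.0418
P(german | x) = 0.0418 / 0.05070625 ≈ 0.824

0.824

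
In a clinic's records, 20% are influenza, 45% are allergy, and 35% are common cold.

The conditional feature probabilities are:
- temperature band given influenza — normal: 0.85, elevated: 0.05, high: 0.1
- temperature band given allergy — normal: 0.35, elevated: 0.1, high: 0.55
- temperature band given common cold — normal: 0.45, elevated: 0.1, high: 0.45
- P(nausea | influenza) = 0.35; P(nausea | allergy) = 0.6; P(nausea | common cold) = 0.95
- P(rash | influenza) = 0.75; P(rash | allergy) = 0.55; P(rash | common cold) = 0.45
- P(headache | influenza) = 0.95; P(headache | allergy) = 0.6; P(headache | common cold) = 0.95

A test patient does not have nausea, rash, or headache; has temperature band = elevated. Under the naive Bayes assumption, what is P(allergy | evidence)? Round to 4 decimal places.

influenza: 0.2 × 0.05 × (1−0.35) × (1−0.75) × (1−0.95) = 0.00008125
allergy: 0.45 × 0.1 × (1−0.6) × (1−0.55) × (1−0.6) = 0.00324
common cold: 0.35 × 0.1 × (1−0.95) × (1−0.45) × (1−0.95) = 0.000048125
P(allergy | x) = 0.00324 / 0.003369375 ≈ 0.9616

0.9616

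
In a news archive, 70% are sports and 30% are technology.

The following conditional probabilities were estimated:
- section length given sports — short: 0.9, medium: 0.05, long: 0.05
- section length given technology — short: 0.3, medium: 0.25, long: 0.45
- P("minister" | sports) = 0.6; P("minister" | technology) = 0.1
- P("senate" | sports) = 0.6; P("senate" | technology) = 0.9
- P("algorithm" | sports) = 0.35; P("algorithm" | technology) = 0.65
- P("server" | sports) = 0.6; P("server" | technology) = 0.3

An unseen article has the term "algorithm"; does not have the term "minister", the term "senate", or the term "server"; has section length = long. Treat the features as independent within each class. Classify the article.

technology

sports: 0.7 × 0.05 × (1−0.6) × (1−0.6) × 0.35 × (1−0.6) = 0.000784
technology: 0.3 × 0.45 × (1−0.1) × (1−0.9) × 0.65 × (1−0.3) = 0.00552825
Highest score → technology.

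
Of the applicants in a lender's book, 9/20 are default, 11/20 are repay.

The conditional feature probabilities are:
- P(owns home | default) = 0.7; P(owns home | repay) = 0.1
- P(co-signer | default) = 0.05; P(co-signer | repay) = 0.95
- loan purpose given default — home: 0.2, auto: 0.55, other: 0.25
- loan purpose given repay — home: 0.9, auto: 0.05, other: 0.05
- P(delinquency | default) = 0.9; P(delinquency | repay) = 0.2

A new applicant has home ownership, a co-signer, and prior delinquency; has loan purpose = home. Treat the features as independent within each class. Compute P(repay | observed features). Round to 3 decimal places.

0.768

default: 0.45 × 0.7 × 0.05 × 0.2 × 0.9 = 0.002835
repay: 0.55 × 0.1 × 0.95 × 0.9 × 0.2 = 0.009405
P(repay | x) = 0.009405 / 0.01224 ≈ 0.768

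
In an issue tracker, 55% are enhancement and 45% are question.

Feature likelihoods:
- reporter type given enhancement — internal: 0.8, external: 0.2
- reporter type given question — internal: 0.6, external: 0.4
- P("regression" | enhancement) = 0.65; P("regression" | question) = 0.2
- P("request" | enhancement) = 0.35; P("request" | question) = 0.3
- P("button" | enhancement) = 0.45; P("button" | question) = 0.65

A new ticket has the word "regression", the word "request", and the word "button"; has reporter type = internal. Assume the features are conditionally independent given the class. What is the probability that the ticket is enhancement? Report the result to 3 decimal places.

0.811

enhancement: 0.55 × 0.8 × 0.65 × 0.35 × 0.45 = 0.045045
question: 0.45 × 0.6 × 0.2 × 0.3 × 0.65 = 0.01053
P(enhancement | x) = 0.045045 / 0.055575 ≈ 0.811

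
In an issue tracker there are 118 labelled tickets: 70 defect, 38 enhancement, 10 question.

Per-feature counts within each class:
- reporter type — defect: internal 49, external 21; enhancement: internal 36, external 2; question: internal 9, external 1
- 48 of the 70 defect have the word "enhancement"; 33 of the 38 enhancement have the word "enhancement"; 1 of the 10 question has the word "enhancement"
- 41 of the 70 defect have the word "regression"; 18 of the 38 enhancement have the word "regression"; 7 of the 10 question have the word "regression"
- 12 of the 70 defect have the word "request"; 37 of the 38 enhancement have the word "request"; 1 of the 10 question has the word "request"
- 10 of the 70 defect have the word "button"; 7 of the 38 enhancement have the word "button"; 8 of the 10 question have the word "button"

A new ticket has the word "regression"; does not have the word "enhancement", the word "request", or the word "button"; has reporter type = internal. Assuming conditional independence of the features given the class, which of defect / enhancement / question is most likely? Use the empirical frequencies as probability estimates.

defect

defect: (70/118) × (49/70) × (22/70) × (41/70) × (58/70) × (60/70) ≈ 0.0542885
enhancement: (38/118) × (36/38) × (5/38) × (18/38) × (1/38) × (31/38) ≈ 0.000408216
question: (10/118) × (9/10) × (9/10) × (7/10) × (9/10) × (2/10) ≈ 0.00864915
Highest score → defect.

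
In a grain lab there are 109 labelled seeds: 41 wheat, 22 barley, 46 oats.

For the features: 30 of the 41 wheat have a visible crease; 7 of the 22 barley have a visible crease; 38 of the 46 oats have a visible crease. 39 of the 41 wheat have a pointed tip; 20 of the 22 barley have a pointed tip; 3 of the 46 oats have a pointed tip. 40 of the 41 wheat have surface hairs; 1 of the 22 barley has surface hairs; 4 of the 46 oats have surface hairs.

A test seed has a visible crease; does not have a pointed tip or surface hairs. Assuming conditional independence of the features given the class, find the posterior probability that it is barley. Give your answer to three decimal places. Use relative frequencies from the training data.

0.018

wheat: (41/109) × (30/41) × (2/41) × (1/41) ≈ 0.000327459
barley: (22/109) × (7/22) × (2/22) × (21/22) ≈ 0.00557283
oats: (46/109) × (38/46) × (43/46) × (42/46) ≈ 0.297549
P(barley | x) = 0.00557283 / 0.303449289 ≈ 0.018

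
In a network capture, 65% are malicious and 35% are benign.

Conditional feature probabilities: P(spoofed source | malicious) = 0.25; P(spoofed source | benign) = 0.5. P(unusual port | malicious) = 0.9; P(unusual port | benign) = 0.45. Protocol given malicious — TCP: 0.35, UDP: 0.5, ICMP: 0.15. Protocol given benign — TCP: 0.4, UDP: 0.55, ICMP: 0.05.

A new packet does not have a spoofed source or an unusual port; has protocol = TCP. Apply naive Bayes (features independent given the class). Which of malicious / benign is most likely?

benign

malicious: 0.65 × (1−0.25) × (1−0.9) × 0.35 = 0.0170625
benign: 0.35 × (1−0.5) × (1−0.45) × 0.4 = 0.0385
Highest score → benign.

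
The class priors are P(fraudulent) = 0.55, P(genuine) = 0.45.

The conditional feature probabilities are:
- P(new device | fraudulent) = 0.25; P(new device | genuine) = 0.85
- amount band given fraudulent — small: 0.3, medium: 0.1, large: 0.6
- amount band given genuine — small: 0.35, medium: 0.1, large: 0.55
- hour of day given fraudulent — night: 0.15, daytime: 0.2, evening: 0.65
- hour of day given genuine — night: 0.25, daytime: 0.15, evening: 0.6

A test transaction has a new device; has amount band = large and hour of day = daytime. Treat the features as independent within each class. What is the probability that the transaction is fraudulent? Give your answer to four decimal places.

fraudulent: 0.55 × 0.25 × 0.6 × 0.2 = 0.0165
genuine: 0.45 × 0.85 × 0.55 × 0.15 = 0.03155625
P(fraudulent | x) = 0.0165 / 0.04805625 ≈ 0.3433

0.3433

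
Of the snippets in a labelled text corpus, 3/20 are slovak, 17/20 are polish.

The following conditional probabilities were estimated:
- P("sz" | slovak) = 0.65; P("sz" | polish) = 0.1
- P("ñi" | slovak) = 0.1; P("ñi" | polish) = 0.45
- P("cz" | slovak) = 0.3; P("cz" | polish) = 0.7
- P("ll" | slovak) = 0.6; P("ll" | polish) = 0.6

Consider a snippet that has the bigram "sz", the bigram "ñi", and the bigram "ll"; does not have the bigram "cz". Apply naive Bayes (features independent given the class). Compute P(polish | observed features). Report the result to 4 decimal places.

0.6270

slovak: 0.15 × 0.65 × 0.1 × (1−0.3) × 0.6 = 0.004095
polish: 0.85 × 0.1 × 0.45 × (1−0.7) × 0.6 = 0.006885
P(polish | x) = 0.006885 / 0.01098 ≈ 0.6270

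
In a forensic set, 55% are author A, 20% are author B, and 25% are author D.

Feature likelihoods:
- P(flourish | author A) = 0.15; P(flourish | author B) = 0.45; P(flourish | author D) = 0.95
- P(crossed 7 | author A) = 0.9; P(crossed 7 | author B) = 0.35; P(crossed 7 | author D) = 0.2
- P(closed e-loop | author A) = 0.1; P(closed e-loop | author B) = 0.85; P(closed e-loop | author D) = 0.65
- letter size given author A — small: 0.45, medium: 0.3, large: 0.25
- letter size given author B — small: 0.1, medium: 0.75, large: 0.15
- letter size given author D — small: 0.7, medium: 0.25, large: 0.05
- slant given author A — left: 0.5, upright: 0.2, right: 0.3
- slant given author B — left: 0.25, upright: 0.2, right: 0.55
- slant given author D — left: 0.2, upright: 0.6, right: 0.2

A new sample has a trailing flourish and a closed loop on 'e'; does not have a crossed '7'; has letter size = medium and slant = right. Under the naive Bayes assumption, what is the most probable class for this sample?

author B

author A: 0.55 × 0.15 × (1−0.9) × 0.1 × 0.3 × 0.3 = 0.00007425
author B: 0.2 × 0.45 × (1−0.35) × 0.85 × 0.75 × 0.55 = 0.0205115625
author D: 0.25 × 0.95 × (1−0.2) × 0.65 × 0.25 × 0.2 = 0.006175
Highest score → author B.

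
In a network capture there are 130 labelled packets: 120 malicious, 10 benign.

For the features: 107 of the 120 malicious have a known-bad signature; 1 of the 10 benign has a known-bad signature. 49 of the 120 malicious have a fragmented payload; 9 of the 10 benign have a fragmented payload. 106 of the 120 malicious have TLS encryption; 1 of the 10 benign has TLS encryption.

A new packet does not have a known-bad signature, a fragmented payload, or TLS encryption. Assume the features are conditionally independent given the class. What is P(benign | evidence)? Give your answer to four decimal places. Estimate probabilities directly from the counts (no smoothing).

0.4744

malicious: (120/130) × (13/120) × (71/120) × (14/120) ≈ 0.00690278
benign: (10/130) × (9/10) × (1/10) × (9/10) ≈ 0.00623077
P(benign | x) = 0.00623077 / 0.01313355 ≈ 0.4744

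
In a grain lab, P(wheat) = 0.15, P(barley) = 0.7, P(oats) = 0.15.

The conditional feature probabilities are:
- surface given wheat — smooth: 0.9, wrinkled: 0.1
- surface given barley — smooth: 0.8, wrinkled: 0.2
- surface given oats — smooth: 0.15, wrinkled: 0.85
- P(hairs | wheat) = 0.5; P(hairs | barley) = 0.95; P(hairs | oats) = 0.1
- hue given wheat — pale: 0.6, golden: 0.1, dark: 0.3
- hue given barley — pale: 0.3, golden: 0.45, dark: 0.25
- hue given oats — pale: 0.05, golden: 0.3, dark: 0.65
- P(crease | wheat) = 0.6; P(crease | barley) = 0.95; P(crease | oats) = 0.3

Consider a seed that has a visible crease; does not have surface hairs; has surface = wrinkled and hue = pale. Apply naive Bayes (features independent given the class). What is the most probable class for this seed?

wheat

wheat: 0.15 × 0.1 × (1−0.5) × 0.6 × 0.6 = 0.0027
barley: 0.7 × 0.2 × (1−0.95) × 0.3 × 0.95 = 0.001995
oats: 0.15 × 0.85 × (1−0.1) × 0.05 × 0.3 = 0.00172125
Highest score → wheat.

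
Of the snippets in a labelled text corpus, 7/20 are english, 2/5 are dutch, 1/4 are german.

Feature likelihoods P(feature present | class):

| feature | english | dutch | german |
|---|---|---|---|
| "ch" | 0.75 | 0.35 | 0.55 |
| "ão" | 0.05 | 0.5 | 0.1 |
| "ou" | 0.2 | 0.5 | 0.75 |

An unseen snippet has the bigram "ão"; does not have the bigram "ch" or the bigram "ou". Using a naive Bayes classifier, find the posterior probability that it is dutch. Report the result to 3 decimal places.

0.911

english: 0.35 × (1−0.75) × 0.05 × (1−0.2) = 0.0035
dutch: 0.4 × (1−0.35) × 0.5 × (1−0.5) = 0.065
german: 0.25 × (1−0.55) × 0.1 × (1−0.75) = 0.0028125
P(dutch | x) = 0.065 / 0.0713125 ≈ 0.911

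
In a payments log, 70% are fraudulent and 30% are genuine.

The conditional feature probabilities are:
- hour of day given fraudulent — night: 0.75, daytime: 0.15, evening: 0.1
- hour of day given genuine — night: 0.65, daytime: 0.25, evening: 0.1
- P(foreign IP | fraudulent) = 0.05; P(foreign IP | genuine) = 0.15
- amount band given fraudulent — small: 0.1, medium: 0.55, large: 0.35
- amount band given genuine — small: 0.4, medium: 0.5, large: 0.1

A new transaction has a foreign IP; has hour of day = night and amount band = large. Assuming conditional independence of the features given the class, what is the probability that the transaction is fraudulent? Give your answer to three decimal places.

fraudulent: 0.7 × 0.75 × 0.05 × 0.35 = 0.0091875
genuine: 0.3 × 0.65 × 0.15 × 0.1 = 0.002925
P(fraudulent | x) = 0.0091875 / 0.0121125 ≈ 0.759

0.759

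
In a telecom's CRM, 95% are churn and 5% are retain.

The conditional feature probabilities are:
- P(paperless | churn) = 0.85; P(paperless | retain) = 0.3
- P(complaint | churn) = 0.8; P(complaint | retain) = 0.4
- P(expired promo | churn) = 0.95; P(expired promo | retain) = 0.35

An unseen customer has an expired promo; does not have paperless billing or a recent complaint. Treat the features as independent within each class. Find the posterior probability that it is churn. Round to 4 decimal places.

churn: 0.95 × (1−0.85) × (1−0.8) × 0.95 = 0.027075
retain: 0.05 × (1−0.3) × (1−0.4) × 0.35 = 0.00735
P(churn | x) = 0.027075 / 0.034425 ≈ 0.7865

0.7865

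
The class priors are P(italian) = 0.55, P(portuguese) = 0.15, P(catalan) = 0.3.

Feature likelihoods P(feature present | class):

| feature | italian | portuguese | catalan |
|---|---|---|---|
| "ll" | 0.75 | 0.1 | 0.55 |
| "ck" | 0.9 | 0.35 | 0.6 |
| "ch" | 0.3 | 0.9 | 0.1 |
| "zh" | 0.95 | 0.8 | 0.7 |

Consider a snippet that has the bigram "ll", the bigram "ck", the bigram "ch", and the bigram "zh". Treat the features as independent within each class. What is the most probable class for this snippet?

italian

italian: 0.55 × 0.75 × 0.9 × 0.3 × 0.95 = 0.10580625
portuguese: 0.15 × 0.1 × 0.35 × 0.9 × 0.8 = 0.00378
catalan: 0.3 × 0.55 × 0.6 × 0.1 × 0.7 = 0.00693
Highest score → italian.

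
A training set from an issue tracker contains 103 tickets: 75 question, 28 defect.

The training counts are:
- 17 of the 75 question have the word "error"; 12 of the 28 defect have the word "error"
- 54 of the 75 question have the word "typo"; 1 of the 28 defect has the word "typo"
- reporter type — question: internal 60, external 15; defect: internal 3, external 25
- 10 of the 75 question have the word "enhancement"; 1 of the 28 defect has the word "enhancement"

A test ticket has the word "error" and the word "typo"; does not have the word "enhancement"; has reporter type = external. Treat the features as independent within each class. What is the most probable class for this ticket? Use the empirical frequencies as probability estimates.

question: (75/103) × (17/75) × (54/75) × (15/75) × (65/75) ≈ 0.0205981
defect: (28/103) × (12/28) × (1/28) × (25/28) × (27/28) ≈ 0.0035824
Highest score → question.

question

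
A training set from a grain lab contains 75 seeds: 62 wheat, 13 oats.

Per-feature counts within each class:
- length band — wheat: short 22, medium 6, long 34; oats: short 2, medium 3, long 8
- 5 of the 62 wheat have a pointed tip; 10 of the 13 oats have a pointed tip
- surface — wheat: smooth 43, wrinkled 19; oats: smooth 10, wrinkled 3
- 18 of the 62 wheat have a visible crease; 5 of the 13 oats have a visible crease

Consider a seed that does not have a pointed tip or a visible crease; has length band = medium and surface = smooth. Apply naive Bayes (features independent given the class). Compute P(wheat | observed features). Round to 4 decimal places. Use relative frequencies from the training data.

wheat: (62/75) × (6/62) × (57/62) × (43/62) × (44/62) ≈ 0.0362002
oats: (13/75) × (3/13) × (3/13) × (10/13) × (8/13) ≈ 0.00436959
P(wheat | x) = 0.0362002 / 0.04056979 ≈ 0.8923

0.8923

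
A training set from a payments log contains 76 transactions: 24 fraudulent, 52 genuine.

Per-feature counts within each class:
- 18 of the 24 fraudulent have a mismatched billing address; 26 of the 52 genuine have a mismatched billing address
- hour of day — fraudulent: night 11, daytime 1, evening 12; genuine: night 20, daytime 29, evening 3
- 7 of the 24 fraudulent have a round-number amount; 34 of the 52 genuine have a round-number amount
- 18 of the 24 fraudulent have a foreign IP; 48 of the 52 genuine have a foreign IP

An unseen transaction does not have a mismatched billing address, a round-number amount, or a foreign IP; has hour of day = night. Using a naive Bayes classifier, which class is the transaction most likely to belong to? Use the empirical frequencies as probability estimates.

fraudulent

fraudulent: (24/76) × (6/24) × (11/24) × (17/24) × (6/24) ≈ 0.00640762
genuine: (52/76) × (26/52) × (20/52) × (18/52) × (4/52) ≈ 0.00350358
Highest score → fraudulent.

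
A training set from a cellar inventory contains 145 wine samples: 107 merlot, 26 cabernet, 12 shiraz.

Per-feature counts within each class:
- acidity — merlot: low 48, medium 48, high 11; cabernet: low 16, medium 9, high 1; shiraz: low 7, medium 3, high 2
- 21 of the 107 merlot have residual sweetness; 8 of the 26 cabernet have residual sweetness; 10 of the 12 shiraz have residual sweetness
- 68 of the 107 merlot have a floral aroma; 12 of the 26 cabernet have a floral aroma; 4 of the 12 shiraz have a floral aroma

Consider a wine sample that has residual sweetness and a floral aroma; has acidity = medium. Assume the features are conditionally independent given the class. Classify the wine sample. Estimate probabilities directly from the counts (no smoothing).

merlot

merlot: (107/145) × (48/107) × (21/107) × (68/107) ≈ 0.041289
cabernet: (26/145) × (9/26) × (8/26) × (12/26) ≈ 0.00881453
shiraz: (12/145) × (3/12) × (10/12) × (4/12) ≈ 0.00574713
Highest score → merlot.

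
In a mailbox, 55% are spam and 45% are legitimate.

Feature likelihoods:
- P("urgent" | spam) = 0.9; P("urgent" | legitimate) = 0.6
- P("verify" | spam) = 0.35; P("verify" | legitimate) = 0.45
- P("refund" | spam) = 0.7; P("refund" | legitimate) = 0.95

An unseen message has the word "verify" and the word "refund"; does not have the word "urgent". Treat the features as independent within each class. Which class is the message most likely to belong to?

legitimate

spam: 0.55 × (1−0.9) × 0.35 × 0.7 = 0.013475
legitimate: 0.45 × (1−0.6) × 0.45 × 0.95 = 0.07695
Highest score → legitimate.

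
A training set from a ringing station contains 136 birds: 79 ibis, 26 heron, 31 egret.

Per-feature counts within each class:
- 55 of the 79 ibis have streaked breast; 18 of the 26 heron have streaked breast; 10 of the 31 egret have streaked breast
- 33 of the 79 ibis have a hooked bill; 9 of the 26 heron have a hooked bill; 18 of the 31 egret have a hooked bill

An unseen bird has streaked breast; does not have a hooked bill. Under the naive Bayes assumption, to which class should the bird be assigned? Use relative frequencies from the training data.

ibis

ibis: (79/136) × (55/79) × (46/79) ≈ 0.23548
heron: (26/136) × (18/26) × (17/26) ≈ 0.0865385
egret: (31/136) × (10/31) × (13/31) ≈ 0.0308349
Highest score → ibis.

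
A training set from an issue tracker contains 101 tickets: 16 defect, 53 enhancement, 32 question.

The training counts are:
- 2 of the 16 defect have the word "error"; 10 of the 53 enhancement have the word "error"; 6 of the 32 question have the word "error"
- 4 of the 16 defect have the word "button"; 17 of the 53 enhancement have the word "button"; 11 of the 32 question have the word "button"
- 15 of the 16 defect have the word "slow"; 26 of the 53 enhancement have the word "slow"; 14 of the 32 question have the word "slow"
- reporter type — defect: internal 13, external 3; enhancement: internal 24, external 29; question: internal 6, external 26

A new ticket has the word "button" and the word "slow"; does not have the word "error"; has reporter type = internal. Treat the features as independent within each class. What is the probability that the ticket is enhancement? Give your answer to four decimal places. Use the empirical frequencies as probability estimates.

defect: (16/101) × (14/16) × (4/16) × (15/16) × (13/16) ≈ 0.0263962
enhancement: (53/101) × (43/53) × (17/53) × (26/53) × (24/53) ≈ 0.0303356
question: (32/101) × (26/32) × (11/32) × (14/32) × (6/32) ≈ 0.00725895
P(enhancement | x) = 0.0303356 / 0.06399075 ≈ 0.4741

0.4741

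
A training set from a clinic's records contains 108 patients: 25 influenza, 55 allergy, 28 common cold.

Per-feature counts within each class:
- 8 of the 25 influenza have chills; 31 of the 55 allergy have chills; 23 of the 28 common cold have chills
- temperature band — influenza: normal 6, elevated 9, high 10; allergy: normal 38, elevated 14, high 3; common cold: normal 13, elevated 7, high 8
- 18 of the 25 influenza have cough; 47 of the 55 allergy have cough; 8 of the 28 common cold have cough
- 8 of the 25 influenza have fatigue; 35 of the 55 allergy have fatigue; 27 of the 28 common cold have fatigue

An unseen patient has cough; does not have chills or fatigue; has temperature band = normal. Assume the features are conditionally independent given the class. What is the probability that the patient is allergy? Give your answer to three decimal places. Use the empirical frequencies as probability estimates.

0.718

influenza: (25/108) × (17/25) × (6/25) × (18/25) × (17/25) = 0.018496
allergy: (55/108) × (24/55) × (38/55) × (47/55) × (20/55) ≈ 0.0477102
common cold: (28/108) × (5/28) × (13/28) × (8/28) × (1/28) ≈ 0.000219334
P(allergy | x) = 0.0477102 / 0.066425534 ≈ 0.718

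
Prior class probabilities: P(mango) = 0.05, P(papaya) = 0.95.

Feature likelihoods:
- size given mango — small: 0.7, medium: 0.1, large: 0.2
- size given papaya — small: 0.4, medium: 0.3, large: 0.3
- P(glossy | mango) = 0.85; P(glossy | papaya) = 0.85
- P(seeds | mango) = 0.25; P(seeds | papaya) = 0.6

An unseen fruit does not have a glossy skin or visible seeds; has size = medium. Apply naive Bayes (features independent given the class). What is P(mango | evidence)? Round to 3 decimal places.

0.032

mango: 0.05 × 0.1 × (1−0.85) × (1−0.25) = 0.0005625
papaya: 0.95 × 0.3 × (1−0.85) × (1−0.6) = 0.0171
P(mango | x) = 0.0005625 / 0.0176625 ≈ 0.032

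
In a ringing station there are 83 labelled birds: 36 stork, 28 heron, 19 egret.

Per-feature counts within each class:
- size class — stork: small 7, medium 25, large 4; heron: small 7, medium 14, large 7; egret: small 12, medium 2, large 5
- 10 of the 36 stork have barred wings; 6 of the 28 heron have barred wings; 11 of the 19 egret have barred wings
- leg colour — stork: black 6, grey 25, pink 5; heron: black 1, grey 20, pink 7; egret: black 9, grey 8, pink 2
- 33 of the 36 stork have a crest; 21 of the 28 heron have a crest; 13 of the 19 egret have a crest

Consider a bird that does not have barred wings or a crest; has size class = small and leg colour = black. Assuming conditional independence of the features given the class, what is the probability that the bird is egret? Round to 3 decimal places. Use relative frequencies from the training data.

stork: (36/83) × (7/36) × (26/36) × (6/36) × (3/36) ≈ 0.000845976
heron: (28/83) × (7/28) × (22/28) × (1/28) × (7/28) ≈ 0.000591652
egret: (19/83) × (12/19) × (8/19) × (9/19) × (6/19) ≈ 0.00910597
P(egret | x) = 0.00910597 / 0.010543598 ≈ 0.864

0.864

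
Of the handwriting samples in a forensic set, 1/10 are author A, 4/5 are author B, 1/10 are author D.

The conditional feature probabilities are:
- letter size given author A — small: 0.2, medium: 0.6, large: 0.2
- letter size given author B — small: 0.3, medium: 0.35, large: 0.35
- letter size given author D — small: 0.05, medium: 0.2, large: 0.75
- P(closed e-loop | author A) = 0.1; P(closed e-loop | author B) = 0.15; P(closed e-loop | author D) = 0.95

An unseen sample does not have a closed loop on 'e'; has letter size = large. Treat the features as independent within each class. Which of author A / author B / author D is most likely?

author A: 0.1 × 0.2 × (1−0.1) = 0.018
author B: 0.8 × 0.35 × (1−0.15) = 0.238
author D: 0.1 × 0.75 × (1−0.95) = 0.00375
Highest score → author B.

author B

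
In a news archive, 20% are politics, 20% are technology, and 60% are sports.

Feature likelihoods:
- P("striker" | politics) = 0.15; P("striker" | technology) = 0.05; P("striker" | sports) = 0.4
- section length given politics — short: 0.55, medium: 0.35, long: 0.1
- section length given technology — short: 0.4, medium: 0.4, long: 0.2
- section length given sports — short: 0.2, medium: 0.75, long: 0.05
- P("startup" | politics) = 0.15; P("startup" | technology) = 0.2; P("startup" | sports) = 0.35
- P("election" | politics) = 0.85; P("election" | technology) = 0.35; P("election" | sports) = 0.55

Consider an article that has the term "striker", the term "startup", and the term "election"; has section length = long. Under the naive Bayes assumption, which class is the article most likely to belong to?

politics: 0.2 × 0.15 × 0.1 × 0.15 × 0.85 = 0.0003825
technology: 0.2 × 0.05 × 0.2 × 0.2 × 0.35 = 0.00014
sports: 0.6 × 0.4 × 0.05 × 0.35 × 0.55 = 0.00231
Highest score → sports.

sports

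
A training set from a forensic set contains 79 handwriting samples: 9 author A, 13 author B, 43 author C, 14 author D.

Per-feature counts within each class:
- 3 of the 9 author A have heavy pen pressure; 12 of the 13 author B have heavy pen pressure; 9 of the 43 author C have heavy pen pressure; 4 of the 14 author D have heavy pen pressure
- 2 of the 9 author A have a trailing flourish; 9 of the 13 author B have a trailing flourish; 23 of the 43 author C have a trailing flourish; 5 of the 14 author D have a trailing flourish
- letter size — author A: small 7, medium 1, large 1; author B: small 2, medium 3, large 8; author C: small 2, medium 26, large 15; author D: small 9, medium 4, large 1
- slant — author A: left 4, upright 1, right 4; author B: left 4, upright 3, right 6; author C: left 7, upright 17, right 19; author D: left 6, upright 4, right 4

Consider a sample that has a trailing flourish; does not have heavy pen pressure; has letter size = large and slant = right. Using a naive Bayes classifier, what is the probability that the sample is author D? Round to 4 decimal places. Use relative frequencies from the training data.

author A: (9/79) × (6/9) × (2/9) × (1/9) × (4/9) ≈ 0.000833464
author B: (13/79) × (1/13) × (9/13) × (8/13) × (6/13) ≈ 0.00248901
author C: (43/79) × (34/43) × (23/43) × (15/43) × (19/43) ≈ 0.0354829
author D: (14/79) × (10/14) × (5/14) × (1/14) × (4/14) ≈ 0.000922611
P(author D | x) = 0.000922611 / 0.039727985 ≈ 0.0232

0.0232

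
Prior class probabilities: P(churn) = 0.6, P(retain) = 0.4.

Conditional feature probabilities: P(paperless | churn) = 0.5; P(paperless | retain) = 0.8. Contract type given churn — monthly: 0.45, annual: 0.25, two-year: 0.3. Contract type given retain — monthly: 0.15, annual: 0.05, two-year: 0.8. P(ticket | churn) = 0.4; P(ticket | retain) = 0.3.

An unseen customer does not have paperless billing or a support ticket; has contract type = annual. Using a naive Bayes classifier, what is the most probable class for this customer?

churn: 0.6 × (1−0.5) × 0.25 × (1−0.4) = 0.045
retain: 0.4 × (1−0.8) × 0.05 × (1−0.3) = 0.0028
Highest score → churn.

churn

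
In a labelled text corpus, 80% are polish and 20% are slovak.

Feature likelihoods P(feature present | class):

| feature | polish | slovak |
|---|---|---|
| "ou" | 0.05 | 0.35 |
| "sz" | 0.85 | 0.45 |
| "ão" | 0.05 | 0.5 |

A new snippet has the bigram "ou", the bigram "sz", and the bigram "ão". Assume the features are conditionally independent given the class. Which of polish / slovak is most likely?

polish: 0.8 × 0.05 × 0.85 × 0.05 = 0.0017
slovak: 0.2 × 0.35 × 0.45 × 0.5 = 0.01575
Highest score → slovak.

slovak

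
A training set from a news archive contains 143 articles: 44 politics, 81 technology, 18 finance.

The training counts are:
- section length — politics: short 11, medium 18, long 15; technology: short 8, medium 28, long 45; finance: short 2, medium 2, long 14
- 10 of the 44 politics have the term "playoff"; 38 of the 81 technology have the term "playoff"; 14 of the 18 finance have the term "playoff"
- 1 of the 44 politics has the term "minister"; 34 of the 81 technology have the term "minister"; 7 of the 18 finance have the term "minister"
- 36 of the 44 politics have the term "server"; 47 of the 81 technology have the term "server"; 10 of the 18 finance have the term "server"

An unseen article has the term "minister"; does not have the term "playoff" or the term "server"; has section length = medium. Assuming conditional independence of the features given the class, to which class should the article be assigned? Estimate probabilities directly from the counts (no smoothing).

politics: (44/143) × (18/44) × (34/44) × (1/44) × (8/44) ≈ 0.000401927
technology: (81/143) × (28/81) × (43/81) × (34/81) × (34/81) ≈ 0.0183144
finance: (18/143) × (2/18) × (4/18) × (7/18) × (8/18) ≈ 0.000537186
Highest score → technology.

technology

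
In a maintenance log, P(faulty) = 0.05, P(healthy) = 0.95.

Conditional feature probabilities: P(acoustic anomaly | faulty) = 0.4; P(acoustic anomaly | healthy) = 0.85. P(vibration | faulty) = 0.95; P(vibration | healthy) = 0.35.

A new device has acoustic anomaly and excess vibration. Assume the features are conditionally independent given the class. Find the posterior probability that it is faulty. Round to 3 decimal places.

0.063

faulty: 0.05 × 0.4 × 0.95 = 0.019
healthy: 0.95 × 0.85 × 0.35 = 0.282625
P(faulty | x) = 0.019 / 0.301625 ≈ 0.063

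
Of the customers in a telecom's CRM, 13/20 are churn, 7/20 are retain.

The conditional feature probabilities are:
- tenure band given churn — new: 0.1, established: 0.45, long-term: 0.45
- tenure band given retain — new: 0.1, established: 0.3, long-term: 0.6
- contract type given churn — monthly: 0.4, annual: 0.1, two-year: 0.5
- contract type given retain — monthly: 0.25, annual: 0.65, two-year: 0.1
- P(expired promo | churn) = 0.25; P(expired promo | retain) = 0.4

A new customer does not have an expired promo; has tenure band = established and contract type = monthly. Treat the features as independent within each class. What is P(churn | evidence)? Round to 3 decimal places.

0.848

churn: 0.65 × 0.45 × 0.4 × (1−0.25) = 0.08775
retain: 0.35 × 0.3 × 0.25 × (1−0.4) = 0.01575
P(churn | x) = 0.08775 / 0.1035 ≈ 0.848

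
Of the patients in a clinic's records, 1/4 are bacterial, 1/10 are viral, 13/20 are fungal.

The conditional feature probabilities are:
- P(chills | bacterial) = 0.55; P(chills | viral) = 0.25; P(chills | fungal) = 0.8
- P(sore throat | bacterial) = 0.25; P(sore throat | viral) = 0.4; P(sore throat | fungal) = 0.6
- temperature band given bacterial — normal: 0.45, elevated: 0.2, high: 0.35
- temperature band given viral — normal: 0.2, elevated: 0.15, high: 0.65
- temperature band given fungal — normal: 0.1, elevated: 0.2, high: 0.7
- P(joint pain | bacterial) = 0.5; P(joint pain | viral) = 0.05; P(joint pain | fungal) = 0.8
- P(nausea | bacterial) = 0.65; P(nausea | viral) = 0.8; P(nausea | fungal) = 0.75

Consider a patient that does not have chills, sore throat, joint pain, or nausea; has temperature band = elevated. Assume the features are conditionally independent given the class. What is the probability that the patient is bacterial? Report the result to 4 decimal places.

bacterial: 0.25 × (1−0.55) × (1−0.25) × 0.2 × (1−0.5) × (1−0.65) = 0.002953125
viral: 0.1 × (1−0.25) × (1−0.4) × 0.15 × (1−0.05) × (1−0.8) = 0.0012825
fungal: 0.65 × (1−0.8) × (1−0.6) × 0.2 × (1−0.8) × (1−0.75) = 0.00052
P(bacterial | x) = 0.002953125 / 0.004755625 ≈ 0.6210

0.6210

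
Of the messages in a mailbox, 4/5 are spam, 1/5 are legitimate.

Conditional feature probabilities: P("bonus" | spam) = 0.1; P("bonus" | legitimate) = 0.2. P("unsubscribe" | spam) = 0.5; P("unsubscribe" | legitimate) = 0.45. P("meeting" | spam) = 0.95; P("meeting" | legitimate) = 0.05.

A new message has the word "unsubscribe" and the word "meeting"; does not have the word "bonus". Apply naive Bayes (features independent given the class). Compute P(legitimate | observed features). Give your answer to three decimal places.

spam: 0.8 × (1−0.1) × 0.5 × 0.95 = 0.342
legitimate: 0.2 × (1−0.2) × 0.45 × 0.05 = 0.0036
P(legitimate | x) = 0.0036 / 0.3456 ≈ 0.010

0.010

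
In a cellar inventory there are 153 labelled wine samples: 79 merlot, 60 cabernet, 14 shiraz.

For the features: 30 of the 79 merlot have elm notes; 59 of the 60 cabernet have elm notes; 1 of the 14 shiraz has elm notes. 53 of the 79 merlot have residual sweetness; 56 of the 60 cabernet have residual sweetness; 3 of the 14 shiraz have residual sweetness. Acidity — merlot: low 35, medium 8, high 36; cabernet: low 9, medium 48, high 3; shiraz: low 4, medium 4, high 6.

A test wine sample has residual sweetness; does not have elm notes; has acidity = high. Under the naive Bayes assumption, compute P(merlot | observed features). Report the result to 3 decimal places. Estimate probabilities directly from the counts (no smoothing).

merlot: (79/153) × (49/79) × (53/79) × (36/79) ≈ 0.0979104
cabernet: (60/153) × (1/60) × (56/60) × (3/60) ≈ 0.000305011
shiraz: (14/153) × (13/14) × (3/14) × (6/14) ≈ 0.00780312
P(merlot | x) = 0.0979104 / 0.106018531 ≈ 0.924

0.924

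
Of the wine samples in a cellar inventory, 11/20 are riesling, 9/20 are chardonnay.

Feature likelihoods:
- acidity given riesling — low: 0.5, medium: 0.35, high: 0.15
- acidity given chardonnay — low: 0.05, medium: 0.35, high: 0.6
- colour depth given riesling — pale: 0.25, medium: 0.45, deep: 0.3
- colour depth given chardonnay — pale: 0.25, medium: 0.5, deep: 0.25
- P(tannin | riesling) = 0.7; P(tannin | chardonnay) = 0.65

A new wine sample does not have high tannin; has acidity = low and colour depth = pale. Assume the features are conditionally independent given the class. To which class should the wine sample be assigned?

riesling: 0.55 × 0.5 × 0.25 × (1−0.7) = 0.020625
chardonnay: 0.45 × 0.05 × 0.25 × (1−0.65) = 0.00196875
Highest score → riesling.

riesling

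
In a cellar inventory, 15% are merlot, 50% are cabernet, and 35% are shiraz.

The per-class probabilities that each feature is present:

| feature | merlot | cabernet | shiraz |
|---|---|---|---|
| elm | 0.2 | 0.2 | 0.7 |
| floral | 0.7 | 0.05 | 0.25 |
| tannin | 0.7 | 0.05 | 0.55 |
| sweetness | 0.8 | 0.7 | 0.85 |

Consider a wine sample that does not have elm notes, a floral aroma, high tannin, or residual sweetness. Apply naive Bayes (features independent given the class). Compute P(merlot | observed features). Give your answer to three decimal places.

merlot: 0.15 × (1−0.2) × (1−0.7) × (1−0.7) × (1−0.8) = 0.00216
cabernet: 0.5 × (1−0.2) × (1−0.05) × (1−0.05) × (1−0.7) = 0.1083
shiraz: 0.35 × (1−0.7) × (1−0.25) × (1−0.55) × (1−0.85) = 0.005315625
P(merlot | x) = 0.00216 / 0.115775625 ≈ 0.019

0.019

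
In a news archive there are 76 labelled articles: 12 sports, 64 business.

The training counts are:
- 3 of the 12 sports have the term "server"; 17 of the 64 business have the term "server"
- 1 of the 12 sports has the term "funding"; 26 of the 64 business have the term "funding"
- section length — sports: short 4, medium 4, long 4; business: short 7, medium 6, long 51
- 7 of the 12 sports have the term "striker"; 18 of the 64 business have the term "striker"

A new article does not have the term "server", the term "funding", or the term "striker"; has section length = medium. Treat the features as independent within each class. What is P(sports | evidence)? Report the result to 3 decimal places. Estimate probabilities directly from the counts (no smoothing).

sports: (12/76) × (9/12) × (11/12) × (4/12) × (5/12) ≈ 0.0150768
business: (64/76) × (47/64) × (38/64) × (6/64) × (46/64) = 0.02474212646484375
P(sports | x) = 0.0150768 / 0.03981892646484375 ≈ 0.379

0.379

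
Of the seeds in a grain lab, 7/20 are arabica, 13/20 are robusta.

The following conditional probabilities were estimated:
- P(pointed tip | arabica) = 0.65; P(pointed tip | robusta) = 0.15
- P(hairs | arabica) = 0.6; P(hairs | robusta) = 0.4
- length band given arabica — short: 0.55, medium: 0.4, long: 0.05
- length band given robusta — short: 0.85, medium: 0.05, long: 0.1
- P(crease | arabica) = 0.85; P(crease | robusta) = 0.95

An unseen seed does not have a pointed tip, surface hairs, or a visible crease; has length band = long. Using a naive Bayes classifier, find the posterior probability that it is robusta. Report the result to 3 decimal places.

0.819

arabica: 0.35 × (1−0.65) × (1−0.6) × 0.05 × (1−0.85) = 0.0003675
robusta: 0.65 × (1−0.15) × (1−0.4) × 0.1 × (1−0.95) = 0.0016575
P(robusta | x) = 0.0016575 / 0.002025 ≈ 0.819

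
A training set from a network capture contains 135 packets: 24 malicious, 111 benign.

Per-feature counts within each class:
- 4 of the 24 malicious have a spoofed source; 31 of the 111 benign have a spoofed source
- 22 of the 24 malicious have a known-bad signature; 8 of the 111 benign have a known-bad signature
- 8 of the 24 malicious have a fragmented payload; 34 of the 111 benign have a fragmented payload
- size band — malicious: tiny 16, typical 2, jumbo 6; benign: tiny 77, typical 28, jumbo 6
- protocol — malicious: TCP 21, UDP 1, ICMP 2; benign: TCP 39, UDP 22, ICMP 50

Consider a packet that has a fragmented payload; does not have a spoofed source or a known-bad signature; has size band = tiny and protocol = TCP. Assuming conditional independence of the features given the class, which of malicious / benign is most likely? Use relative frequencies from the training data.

benign

malicious: (24/135) × (20/24) × (2/24) × (8/24) × (16/24) × (21/24) ≈ 0.00240055
benign: (111/135) × (80/111) × (103/111) × (34/111) × (77/111) × (39/111) ≈ 0.0410521
Highest score → benign.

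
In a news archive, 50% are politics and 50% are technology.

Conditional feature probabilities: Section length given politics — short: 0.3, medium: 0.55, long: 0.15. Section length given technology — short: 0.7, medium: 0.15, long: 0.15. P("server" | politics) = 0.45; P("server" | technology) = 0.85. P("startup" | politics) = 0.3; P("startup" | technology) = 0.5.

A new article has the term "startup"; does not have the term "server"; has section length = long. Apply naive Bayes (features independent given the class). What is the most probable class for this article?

politics: 0.5 × 0.15 × (1−0.45) × 0.3 = 0.012375
technology: 0.5 × 0.15 × (1−0.85) × 0.5 = 0.005625
Highest score → politics.

politics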